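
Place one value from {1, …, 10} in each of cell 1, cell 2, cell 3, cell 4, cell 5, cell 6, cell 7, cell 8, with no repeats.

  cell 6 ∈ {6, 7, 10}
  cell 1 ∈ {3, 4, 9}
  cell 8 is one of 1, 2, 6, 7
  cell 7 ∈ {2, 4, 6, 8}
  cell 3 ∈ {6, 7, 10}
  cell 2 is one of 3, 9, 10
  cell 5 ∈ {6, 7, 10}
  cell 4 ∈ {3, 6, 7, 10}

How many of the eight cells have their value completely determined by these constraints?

3

cell 3, cell 5, cell 6 share exactly the 3 values {6, 7, 10}; by pigeonhole those values go to them, so strike 6, 7, 10 from cell 2, cell 4, cell 7, cell 8.
cell 4 has just one choice, so cell 4 = 3. Remove 3 from cell 1, cell 2.
cell 2 must be 9 (only option left). Eliminate 9 elsewhere: cell 1.
cell 1's domain is down to {4}, so cell 1 = 4. Strike 4 from cell 7.
Determined: cell 1=4, cell 2=9, cell 4=3. The other cells each still have more than one consistent value. That makes 3.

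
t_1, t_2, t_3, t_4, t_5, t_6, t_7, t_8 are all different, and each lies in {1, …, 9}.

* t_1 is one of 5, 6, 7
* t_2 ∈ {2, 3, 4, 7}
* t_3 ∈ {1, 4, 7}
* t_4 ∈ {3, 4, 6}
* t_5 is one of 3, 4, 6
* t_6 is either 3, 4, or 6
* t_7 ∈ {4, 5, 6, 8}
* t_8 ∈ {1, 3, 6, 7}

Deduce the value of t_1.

The 8 variables draw from only 8 values {1, 2, 3, 4, 5, 6, 7, 8}, so each is used; only t_2 can be 2, hence t_2 = 2.
The 7 still-open variables draw from only 7 values {1, 3, 4, 5, 6, 7, 8}, so each is used; only t_7 can be 8, hence t_7 = 8.
The 6 still-open variables draw from only 6 values {1, 3, 4, 5, 6, 7}, so each is used; only t_1 can be 5, hence t_1 = 5.

5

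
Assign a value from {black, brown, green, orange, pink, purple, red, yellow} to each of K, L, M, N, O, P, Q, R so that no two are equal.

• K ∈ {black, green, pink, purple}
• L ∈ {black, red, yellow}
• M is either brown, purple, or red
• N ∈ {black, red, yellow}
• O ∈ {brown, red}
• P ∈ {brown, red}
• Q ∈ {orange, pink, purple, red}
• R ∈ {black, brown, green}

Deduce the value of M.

purple

The 8 variables draw from only 8 values {black, brown, green, orange, pink, purple, red, yellow}, so each is used; only Q can be orange, hence Q = orange.
The 7 still-open variables together cover exactly {black, brown, green, pink, purple, red, yellow} — 7 values for 7 variables — and pink appears only in K's list, so K = pink.
The 6 still-open variables draw from only 6 values {black, brown, green, purple, red, yellow}, so each is used; only R can be green, hence R = green.
The 5 still-open variables draw from only 5 values {black, brown, purple, red, yellow}, so each is used; only M can be purple, hence M = purple.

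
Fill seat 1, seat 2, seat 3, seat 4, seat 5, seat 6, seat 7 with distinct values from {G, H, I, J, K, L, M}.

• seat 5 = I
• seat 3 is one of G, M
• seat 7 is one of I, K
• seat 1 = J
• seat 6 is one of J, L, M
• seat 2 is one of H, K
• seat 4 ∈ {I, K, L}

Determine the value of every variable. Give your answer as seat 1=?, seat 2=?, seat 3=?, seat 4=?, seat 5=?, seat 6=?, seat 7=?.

seat 1=J, seat 2=H, seat 3=G, seat 4=L, seat 5=I, seat 6=M, seat 7=K

seat 1's domain is down to {J}, so seat 1 = J. So seat 6 can't be J.
seat 5 must be I (only option left). Strike I from seat 4, seat 7.
seat 7 must be K (only option left). Strike K from seat 2, seat 4.
That leaves seat 2 = H.
That leaves seat 4 = L. Remove L from seat 6.
seat 6's domain is down to {M}, so seat 6 = M. Strike M from seat 3.
seat 3's domain is down to {G}, so seat 3 = G.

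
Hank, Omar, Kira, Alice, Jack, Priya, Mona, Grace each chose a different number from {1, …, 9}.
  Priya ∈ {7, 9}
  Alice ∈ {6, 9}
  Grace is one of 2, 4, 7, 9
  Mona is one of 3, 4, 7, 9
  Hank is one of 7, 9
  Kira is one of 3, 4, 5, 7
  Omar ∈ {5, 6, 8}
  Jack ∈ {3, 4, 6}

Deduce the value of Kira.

Among the 8 variables, 2 fits only Grace (and all 8 values in {2, 3, 4, 5, 6, 7, 8, 9} must be used), so Grace = 2.
The 7 still-open variables together cover exactly {3, 4, 5, 6, 7, 8, 9} — 7 values for 7 variables — and 8 appears only in Omar's list, so Omar = 8.
The 6 still-open variables draw from only 6 values {3, 4, 5, 6, 7, 9}, so each is used; only Kira can be 5, hence Kira = 5.

5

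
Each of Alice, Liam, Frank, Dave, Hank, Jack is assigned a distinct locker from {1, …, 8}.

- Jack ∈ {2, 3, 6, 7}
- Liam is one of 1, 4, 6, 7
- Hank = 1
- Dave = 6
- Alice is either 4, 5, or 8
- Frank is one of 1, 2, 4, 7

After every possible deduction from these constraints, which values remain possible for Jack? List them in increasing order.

Dave must be 6 (only option left). Eliminate 6 elsewhere: Liam, Jack.
Hank's domain is down to {1}, so Hank = 1. Eliminate 1 elsewhere: Liam, Frank.
No further eliminations apply; Jack can still be any of 2, 3, 7.

2, 3, 7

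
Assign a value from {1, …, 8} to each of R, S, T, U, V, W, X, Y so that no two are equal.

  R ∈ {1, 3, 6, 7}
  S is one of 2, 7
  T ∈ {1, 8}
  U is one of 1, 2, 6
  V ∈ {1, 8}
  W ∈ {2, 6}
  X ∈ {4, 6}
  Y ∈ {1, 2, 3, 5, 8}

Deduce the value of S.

7

The 8 variables together cover exactly {1, 2, 3, 4, 5, 6, 7, 8} — 8 values for 8 variables — and 4 appears only in X's list, so X = 4.
Among the 7 still-open variables, 5 fits only Y (and all 7 values in {1, 2, 3, 5, 6, 7, 8} must be used), so Y = 5.
Among the 6 still-open variables, 3 fits only R (and all 6 values in {1, 2, 3, 6, 7, 8} must be used), so R = 3.
Among the 5 still-open variables, 7 fits only S (and all 5 values in {1, 2, 6, 7, 8} must be used), so S = 7.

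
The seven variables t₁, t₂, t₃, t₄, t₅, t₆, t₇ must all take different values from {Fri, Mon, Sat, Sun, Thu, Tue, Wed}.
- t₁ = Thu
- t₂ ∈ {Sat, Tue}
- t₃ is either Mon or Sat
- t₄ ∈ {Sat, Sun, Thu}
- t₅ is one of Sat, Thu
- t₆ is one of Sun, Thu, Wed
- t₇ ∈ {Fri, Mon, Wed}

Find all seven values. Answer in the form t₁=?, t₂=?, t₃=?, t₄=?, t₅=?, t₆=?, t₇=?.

t₁=Thu, t₂=Tue, t₃=Mon, t₄=Sun, t₅=Sat, t₆=Wed, t₇=Fri

t₁ must be Thu (only option left). Eliminate Thu elsewhere: t₄, t₅, t₆.
t₅'s domain is down to {Sat}, so t₅ = Sat. Eliminate Sat elsewhere: t₂, t₃, t₄.
t₂ has just one choice, so t₂ = Tue.
t₃ has just one choice, so t₃ = Mon. So t₇ can't be Mon.
t₄ must be Sun (only option left). Remove Sun from t₆.
That leaves t₆ = Wed. Eliminate Wed elsewhere: t₇.
t₇ has just one choice, so t₇ = Fri.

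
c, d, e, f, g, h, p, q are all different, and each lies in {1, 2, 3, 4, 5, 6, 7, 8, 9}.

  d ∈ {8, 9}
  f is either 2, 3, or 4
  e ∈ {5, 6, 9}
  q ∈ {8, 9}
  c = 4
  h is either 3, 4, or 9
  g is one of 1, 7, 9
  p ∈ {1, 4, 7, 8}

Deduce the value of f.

c's domain is down to {4}, so c = 4. So f, h, p can't be 4.
d and q between them cover only {8, 9} — a naked pair. Remove those values from e, g, h, p.
h must be 3 (only option left). Eliminate 3 elsewhere: f.
So f = 2.

2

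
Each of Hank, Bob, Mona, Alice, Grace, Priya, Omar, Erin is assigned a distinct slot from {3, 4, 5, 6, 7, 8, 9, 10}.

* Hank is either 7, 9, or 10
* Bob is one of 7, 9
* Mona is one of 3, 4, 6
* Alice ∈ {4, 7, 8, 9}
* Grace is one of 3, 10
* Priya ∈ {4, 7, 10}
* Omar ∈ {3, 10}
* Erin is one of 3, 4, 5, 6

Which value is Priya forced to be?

The 8 variables draw from only 8 values {3, 4, 5, 6, 7, 8, 9, 10}, so each is used; only Erin can be 5, hence Erin = 5.
The 7 still-open variables draw from only 7 values {3, 4, 6, 7, 8, 9, 10}, so each is used; only Mona can be 6, hence Mona = 6.
The 6 still-open variables draw from only 6 values {3, 4, 7, 8, 9, 10}, so each is used; only Alice can be 8, hence Alice = 8.
The 5 still-open variables draw from only 5 values {3, 4, 7, 9, 10}, so each is used; only Priya can be 4, hence Priya = 4.

4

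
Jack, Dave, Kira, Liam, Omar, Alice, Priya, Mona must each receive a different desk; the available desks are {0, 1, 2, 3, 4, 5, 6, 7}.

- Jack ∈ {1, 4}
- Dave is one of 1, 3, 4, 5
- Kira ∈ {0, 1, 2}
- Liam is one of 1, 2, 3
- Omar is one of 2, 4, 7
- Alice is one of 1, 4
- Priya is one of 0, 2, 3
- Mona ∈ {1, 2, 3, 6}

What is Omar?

Among the 8 variables, 5 fits only Dave (and all 8 values in {0, 1, 2, 3, 4, 5, 6, 7} must be used), so Dave = 5.
Among the 7 still-open variables, 6 fits only Mona (and all 7 values in {0, 1, 2, 3, 4, 6, 7} must be used), so Mona = 6.
The 6 still-open variables draw from only 6 values {0, 1, 2, 3, 4, 7}, so each is used; only Omar can be 7, hence Omar = 7.

7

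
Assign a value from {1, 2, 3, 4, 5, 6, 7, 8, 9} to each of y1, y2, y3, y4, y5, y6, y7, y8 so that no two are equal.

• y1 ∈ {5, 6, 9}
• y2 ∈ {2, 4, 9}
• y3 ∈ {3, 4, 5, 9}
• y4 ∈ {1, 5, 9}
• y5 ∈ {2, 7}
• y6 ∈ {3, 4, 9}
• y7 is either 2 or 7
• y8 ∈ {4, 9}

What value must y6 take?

The 8 variables draw from only 8 values {1, 2, 3, 4, 5, 6, 7, 9}, so each is used; only y4 can be 1, hence y4 = 1.
The 7 still-open variables together cover exactly {2, 3, 4, 5, 6, 7, 9} — 7 values for 7 variables — and 6 appears only in y1's list, so y1 = 6.
The 6 still-open variables draw from only 6 values {2, 3, 4, 5, 7, 9}, so each is used; only y3 can be 5, hence y3 = 5.
The 5 still-open variables draw from only 5 values {2, 3, 4, 7, 9}, so each is used; only y6 can be 3, hence y6 = 3.

3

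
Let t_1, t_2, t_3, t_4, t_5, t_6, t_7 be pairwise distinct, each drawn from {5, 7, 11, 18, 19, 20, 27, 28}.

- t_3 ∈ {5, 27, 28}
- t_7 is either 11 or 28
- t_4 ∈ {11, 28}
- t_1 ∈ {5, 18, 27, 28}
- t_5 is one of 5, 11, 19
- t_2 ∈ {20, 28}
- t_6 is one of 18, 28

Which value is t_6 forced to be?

18

The 7 variables together cover exactly {5, 11, 18, 19, 20, 27, 28} — 7 values for 7 variables — and 19 appears only in t_5's list, so t_5 = 19.
The 6 still-open variables draw from only 6 values {5, 11, 18, 20, 27, 28}, so each is used; only t_2 can be 20, hence t_2 = 20.
The 2 variables t_4 and t_7 are confined to {11, 28}, which locks those values in; drop them from t_1, t_3, t_6.
So t_6 = 18.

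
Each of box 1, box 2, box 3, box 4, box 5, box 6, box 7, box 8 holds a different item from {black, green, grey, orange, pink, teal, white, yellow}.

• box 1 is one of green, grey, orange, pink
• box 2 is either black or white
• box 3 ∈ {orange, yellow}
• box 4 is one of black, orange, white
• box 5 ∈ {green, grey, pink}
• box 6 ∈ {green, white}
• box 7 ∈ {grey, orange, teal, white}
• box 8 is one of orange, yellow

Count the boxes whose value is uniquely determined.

2

The 8 variables draw from only 8 values {black, green, grey, orange, pink, teal, white, yellow}, so each is used; only box 7 can be teal, hence box 7 = teal.
box 3 and box 8 between them cover only {orange, yellow} — a naked pair. Remove those values from box 1, box 4.
box 2 and box 4 between them cover only {black, white} — a naked pair. Remove those values from box 6.
box 6 has just one choice, so box 6 = green. Remove green from box 1, box 5.
Determined: box 6=green, box 7=teal. The other boxes each still have more than one consistent value. That makes 2.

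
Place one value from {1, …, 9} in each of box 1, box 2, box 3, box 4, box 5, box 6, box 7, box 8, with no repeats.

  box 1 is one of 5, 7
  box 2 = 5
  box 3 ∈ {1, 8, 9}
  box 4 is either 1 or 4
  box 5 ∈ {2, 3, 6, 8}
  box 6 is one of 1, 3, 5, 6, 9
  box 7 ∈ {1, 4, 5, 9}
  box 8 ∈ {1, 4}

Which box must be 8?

box 2's domain is down to {5}, so box 2 = 5. Remove 5 from box 1, box 6, box 7.
box 1 has just one choice, so box 1 = 7.
box 4 and box 8 share exactly the 2 values {1, 4}; by pigeonhole those values go to them, so strike 1, 4 from box 3, box 6, box 7.
box 7 has just one choice, so box 7 = 9. Remove 9 from box 3, box 6.
So 8 goes to box 3.

box 3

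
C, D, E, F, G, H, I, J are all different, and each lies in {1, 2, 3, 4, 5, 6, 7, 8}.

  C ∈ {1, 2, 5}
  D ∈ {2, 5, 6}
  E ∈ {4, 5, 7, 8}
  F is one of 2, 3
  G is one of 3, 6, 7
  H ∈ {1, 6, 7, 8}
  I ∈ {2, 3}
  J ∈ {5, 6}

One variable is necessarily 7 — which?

G

The 8 variables draw from only 8 values {1, 2, 3, 4, 5, 6, 7, 8}, so each is used; only E can be 4, hence E = 4.
The 7 still-open variables together cover exactly {1, 2, 3, 5, 6, 7, 8} — 7 values for 7 variables — and 8 appears only in H's list, so H = 8.
The 6 still-open variables draw from only 6 values {1, 2, 3, 5, 6, 7}, so each is used; only C can be 1, hence C = 1.
Among the 5 still-open variables, 7 fits only G (and all 5 values in {2, 3, 5, 6, 7} must be used), so G = 7.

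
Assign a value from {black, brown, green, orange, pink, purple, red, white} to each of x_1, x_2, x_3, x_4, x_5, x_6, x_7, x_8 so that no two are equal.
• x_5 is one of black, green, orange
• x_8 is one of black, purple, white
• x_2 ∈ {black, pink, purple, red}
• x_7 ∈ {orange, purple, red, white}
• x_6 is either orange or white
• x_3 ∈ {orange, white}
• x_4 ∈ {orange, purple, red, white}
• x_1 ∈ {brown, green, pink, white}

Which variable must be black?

x_8

Among the 8 variables, brown fits only x_1 (and all 8 values in {black, brown, green, orange, pink, purple, red, white} must be used), so x_1 = brown.
The 7 still-open variables draw from only 7 values {black, green, orange, pink, purple, red, white}, so each is used; only x_5 can be green, hence x_5 = green.
The 6 still-open variables draw from only 6 values {black, orange, pink, purple, red, white}, so each is used; only x_2 can be pink, hence x_2 = pink.
The 5 still-open variables draw from only 5 values {black, orange, purple, red, white}, so each is used; only x_8 can be black, hence x_8 = black.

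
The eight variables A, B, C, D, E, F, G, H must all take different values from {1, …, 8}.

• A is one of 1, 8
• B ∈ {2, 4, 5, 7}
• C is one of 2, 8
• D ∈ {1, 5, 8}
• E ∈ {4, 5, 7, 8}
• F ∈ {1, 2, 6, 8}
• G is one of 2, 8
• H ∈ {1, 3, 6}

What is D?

5

The 8 variables draw from only 8 values {1, 2, 3, 4, 5, 6, 7, 8}, so each is used; only H can be 3, hence H = 3.
Among the 7 still-open variables, 6 fits only F (and all 7 values in {1, 2, 4, 5, 6, 7, 8} must be used), so F = 6.
The 2 variables C and G are confined to {2, 8}, which locks those values in; drop them from A, B, D, E.
A's domain is down to {1}, so A = 1. So D can't be 1.
So D = 5.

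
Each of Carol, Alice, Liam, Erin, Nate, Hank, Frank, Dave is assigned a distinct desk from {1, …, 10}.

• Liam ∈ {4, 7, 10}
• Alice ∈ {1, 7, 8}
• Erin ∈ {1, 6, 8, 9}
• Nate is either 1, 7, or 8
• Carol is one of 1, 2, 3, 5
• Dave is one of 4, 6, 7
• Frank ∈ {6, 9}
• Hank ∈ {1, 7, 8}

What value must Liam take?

10

The 3 variables Alice, Nate, Hank are confined to {1, 7, 8}, which locks those values in; drop them from Carol, Liam, Erin, Dave.
Erin and Frank share exactly the 2 values {6, 9}; by pigeonhole those values go to them, so strike 6, 9 from Dave.
Dave's domain is down to {4}, so Dave = 4. Strike 4 from Liam.
So Liam = 10.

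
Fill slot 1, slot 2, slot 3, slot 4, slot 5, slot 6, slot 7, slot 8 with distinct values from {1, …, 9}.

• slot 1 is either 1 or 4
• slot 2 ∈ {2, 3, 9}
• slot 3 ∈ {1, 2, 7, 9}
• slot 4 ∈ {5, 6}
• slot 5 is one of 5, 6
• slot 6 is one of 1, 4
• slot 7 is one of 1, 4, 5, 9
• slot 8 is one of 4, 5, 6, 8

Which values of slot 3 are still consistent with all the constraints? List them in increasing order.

2, 7

The 2 variables slot 1 and slot 6 are confined to {1, 4}, which locks those values in; drop them from slot 3, slot 7, slot 8.
The 2 variables slot 4 and slot 5 are confined to {5, 6}, which locks those values in; drop them from slot 7, slot 8.
slot 7 has just one choice, so slot 7 = 9. Eliminate 9 elsewhere: slot 2, slot 3.
slot 8 must be 8 (only option left).
No further eliminations apply; slot 3 can still be any of 2, 7.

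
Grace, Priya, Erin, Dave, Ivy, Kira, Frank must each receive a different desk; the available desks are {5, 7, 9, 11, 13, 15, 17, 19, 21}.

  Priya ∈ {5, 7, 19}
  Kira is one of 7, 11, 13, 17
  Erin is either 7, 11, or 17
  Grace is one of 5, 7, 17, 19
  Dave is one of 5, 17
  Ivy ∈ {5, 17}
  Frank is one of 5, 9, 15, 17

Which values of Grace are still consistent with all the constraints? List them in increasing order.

Dave and Ivy share exactly the 2 values {5, 17}; by pigeonhole those values go to them, so strike 5, 17 from Grace, Priya, Erin, Kira, Frank.
Grace and Priya share exactly the 2 values {7, 19}; by pigeonhole those values go to them, so strike 7, 19 from Erin, Kira.
Erin's domain is down to {11}, so Erin = 11. Strike 11 from Kira.
That leaves Kira = 13.
No further eliminations apply; Grace can still be any of 7, 19.

7, 19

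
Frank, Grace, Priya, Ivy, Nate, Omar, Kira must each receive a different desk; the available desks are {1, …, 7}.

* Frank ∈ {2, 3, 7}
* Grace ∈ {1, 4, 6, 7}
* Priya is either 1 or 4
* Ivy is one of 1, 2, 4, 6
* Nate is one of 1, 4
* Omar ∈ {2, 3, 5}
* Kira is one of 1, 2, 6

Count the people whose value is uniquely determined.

3

The 7 variables draw from only 7 values {1, 2, 3, 4, 5, 6, 7}, so each is used; only Omar can be 5, hence Omar = 5.
The 6 still-open variables together cover exactly {1, 2, 3, 4, 6, 7} — 6 values for 6 variables — and 3 appears only in Frank's list, so Frank = 3.
The 5 still-open variables together cover exactly {1, 2, 4, 6, 7} — 5 values for 5 variables — and 7 appears only in Grace's list, so Grace = 7.
Priya and Nate share exactly the 2 values {1, 4}; by pigeonhole those values go to them, so strike 1, 4 from Ivy, Kira.
Determined: Frank=3, Grace=7, Omar=5. The other people each still have more than one consistent value. That makes 3.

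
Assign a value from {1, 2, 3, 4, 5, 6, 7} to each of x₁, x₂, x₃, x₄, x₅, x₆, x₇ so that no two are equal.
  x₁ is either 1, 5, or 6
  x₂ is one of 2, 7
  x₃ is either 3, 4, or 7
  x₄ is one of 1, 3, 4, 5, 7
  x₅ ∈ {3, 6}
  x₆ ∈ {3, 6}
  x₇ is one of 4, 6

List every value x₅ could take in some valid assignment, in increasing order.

The 7 variables together cover exactly {1, 2, 3, 4, 5, 6, 7} — 7 values for 7 variables — and 2 appears only in x₂'s list, so x₂ = 2.
The 2 variables x₅ and x₆ are confined to {3, 6}, which locks those values in; drop them from x₁, x₃, x₄, x₇.
x₇ has just one choice, so x₇ = 4. Strike 4 from x₃, x₄.
x₃'s domain is down to {7}, so x₃ = 7. So x₄ can't be 7.
No further eliminations apply; x₅ can still be any of 3, 6.

3, 6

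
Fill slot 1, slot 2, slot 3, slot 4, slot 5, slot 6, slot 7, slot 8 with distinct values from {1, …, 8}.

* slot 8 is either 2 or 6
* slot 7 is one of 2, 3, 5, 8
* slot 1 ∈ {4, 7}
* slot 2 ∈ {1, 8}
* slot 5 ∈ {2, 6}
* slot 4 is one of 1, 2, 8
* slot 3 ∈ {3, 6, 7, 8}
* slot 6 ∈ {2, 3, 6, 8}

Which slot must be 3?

slot 6

The 8 variables together cover exactly {1, 2, 3, 4, 5, 6, 7, 8} — 8 values for 8 variables — and 4 appears only in slot 1's list, so slot 1 = 4.
The 7 still-open variables together cover exactly {1, 2, 3, 5, 6, 7, 8} — 7 values for 7 variables — and 5 appears only in slot 7's list, so slot 7 = 5.
Among the 6 still-open variables, 7 fits only slot 3 (and all 6 values in {1, 2, 3, 6, 7, 8} must be used), so slot 3 = 7.
The 5 still-open variables draw from only 5 values {1, 2, 3, 6, 8}, so each is used; only slot 6 can be 3, hence slot 6 = 3.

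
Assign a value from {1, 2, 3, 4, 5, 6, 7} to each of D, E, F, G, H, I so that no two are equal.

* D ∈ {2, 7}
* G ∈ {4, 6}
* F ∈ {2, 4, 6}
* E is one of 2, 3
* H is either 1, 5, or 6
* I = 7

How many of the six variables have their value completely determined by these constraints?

I must be 7 (only option left). So D can't be 7.
D's domain is down to {2}, so D = 2. Remove 2 from E, F.
E must be 3 (only option left).
F and G between them cover only {4, 6} — a naked pair. Remove those values from H.
Determined: D=2, E=3, I=7. The other variables each still have more than one consistent value. That makes 3.

3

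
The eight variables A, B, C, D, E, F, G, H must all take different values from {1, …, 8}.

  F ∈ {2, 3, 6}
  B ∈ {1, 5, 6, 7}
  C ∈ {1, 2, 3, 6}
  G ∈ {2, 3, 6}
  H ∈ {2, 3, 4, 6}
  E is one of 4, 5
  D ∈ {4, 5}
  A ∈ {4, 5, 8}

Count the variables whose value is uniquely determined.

3

Among the 8 variables, 7 fits only B (and all 8 values in {1, 2, 3, 4, 5, 6, 7, 8} must be used), so B = 7.
Among the 7 still-open variables, 1 fits only C (and all 7 values in {1, 2, 3, 4, 5, 6, 8} must be used), so C = 1.
The 6 still-open variables together cover exactly {2, 3, 4, 5, 6, 8} — 6 values for 6 variables — and 8 appears only in A's list, so A = 8.
The 2 variables D and E are confined to {4, 5}, which locks those values in; drop them from H.
Determined: A=8, B=7, C=1. The other variables each still have more than one consistent value. That makes 3.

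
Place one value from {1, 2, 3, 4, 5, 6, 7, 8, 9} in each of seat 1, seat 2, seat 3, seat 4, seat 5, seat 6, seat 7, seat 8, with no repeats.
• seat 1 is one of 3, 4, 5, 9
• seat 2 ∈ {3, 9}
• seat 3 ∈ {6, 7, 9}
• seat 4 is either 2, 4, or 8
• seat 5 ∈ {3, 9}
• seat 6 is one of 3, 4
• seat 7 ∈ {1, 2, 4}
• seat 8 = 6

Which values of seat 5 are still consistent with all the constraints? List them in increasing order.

seat 8's domain is down to {6}, so seat 8 = 6. Remove 6 from seat 3.
The 2 variables seat 2 and seat 5 are confined to {3, 9}, which locks those values in; drop them from seat 1, seat 3, seat 6.
seat 3 must be 7 (only option left).
seat 6 has just one choice, so seat 6 = 4. Eliminate 4 elsewhere: seat 1, seat 4, seat 7.
seat 1 must be 5 (only option left).
No further eliminations apply; seat 5 can still be any of 3, 9.

3, 9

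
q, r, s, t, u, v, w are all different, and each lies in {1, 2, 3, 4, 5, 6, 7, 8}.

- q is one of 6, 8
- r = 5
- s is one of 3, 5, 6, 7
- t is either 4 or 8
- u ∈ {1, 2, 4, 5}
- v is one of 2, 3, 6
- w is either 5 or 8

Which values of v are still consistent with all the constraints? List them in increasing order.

r must be 5 (only option left). Strike 5 from s, u, w.
w has just one choice, so w = 8. Eliminate 8 elsewhere: q, t.
That leaves q = 6. Strike 6 from s, v.
t must be 4 (only option left). Eliminate 4 elsewhere: u.
No further eliminations apply; v can still be any of 2, 3.

2, 3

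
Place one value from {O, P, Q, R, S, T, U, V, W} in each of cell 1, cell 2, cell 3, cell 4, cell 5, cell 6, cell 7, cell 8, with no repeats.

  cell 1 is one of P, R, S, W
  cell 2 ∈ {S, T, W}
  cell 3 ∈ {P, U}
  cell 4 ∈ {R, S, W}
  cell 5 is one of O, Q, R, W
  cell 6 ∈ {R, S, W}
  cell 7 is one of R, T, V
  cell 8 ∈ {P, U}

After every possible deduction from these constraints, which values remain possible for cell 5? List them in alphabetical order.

cell 3 and cell 8 share exactly the 2 values {P, U}; by pigeonhole those values go to them, so strike P, U from cell 1.
The 3 variables cell 1, cell 4, cell 6 are confined to {R, S, W}, which locks those values in; drop them from cell 2, cell 5, cell 7.
cell 2's domain is down to {T}, so cell 2 = T. Eliminate T elsewhere: cell 7.
cell 7 has just one choice, so cell 7 = V.
No further eliminations apply; cell 5 can still be any of O, Q.

O, Q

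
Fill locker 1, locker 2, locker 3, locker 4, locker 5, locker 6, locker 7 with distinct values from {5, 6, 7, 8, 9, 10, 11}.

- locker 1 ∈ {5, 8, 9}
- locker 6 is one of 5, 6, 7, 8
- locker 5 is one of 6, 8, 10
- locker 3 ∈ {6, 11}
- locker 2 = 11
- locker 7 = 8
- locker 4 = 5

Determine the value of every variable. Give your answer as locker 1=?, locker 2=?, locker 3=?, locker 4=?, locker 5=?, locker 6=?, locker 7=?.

locker 1=9, locker 2=11, locker 3=6, locker 4=5, locker 5=10, locker 6=7, locker 7=8

locker 2's domain is down to {11}, so locker 2 = 11. Remove 11 from locker 3.
locker 3 has just one choice, so locker 3 = 6. So locker 5, locker 6 can't be 6.
locker 4's domain is down to {5}, so locker 4 = 5. So locker 1, locker 6 can't be 5.
That leaves locker 7 = 8. Eliminate 8 elsewhere: locker 1, locker 5, locker 6.
That leaves locker 1 = 9.
locker 5 must be 10 (only option left).
locker 6's domain is down to {7}, so locker 6 = 7.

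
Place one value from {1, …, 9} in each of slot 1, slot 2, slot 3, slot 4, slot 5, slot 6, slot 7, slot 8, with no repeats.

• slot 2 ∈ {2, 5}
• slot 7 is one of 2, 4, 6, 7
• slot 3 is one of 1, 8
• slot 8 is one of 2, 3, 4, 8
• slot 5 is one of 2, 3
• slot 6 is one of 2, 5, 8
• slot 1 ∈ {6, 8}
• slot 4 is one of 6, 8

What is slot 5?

The 8 variables together cover exactly {1, 2, 3, 4, 5, 6, 7, 8} — 8 values for 8 variables — and 1 appears only in slot 3's list, so slot 3 = 1.
The 7 still-open variables draw from only 7 values {2, 3, 4, 5, 6, 7, 8}, so each is used; only slot 7 can be 7, hence slot 7 = 7.
The 6 still-open variables together cover exactly {2, 3, 4, 5, 6, 8} — 6 values for 6 variables — and 4 appears only in slot 8's list, so slot 8 = 4.
The 5 still-open variables draw from only 5 values {2, 3, 5, 6, 8}, so each is used; only slot 5 can be 3, hence slot 5 = 3.

3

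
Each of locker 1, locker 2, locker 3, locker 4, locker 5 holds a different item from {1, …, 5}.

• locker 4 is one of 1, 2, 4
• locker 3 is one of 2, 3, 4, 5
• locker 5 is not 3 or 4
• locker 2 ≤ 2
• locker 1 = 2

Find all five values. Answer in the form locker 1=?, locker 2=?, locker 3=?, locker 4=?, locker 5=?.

locker 1=2, locker 2=1, locker 3=3, locker 4=4, locker 5=5

locker 1's domain is down to {2}, so locker 1 = 2. So locker 2, locker 3, locker 4, locker 5 can't be 2.
That leaves locker 2 = 1. So locker 4, locker 5 can't be 1.
locker 4 has just one choice, so locker 4 = 4. So locker 3 can't be 4.
locker 5's domain is down to {5}, so locker 5 = 5. Remove 5 from locker 3.
locker 3 must be 3 (only option left).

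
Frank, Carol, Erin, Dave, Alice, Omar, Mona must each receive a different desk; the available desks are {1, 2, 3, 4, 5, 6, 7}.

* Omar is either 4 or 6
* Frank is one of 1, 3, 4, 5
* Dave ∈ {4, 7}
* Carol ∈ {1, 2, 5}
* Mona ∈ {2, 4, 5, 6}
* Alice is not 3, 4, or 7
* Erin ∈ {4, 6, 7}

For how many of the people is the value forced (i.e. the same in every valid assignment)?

Among the 7 variables, 3 fits only Frank (and all 7 values in {1, 2, 3, 4, 5, 6, 7} must be used), so Frank = 3.
Erin, Dave, Omar share exactly the 3 values {4, 6, 7}; by pigeonhole those values go to them, so strike 4, 6, 7 from Alice, Mona.
Determined: Frank=3. The other people each still have more than one consistent value. That makes 1.

1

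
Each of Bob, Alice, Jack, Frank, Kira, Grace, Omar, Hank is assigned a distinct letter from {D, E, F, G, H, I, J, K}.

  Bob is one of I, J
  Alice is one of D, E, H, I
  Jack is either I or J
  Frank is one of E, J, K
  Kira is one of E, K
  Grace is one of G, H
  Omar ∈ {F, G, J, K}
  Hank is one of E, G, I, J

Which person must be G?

Hank

The 8 variables draw from only 8 values {D, E, F, G, H, I, J, K}, so each is used; only Alice can be D, hence Alice = D.
The 7 still-open variables draw from only 7 values {E, F, G, H, I, J, K}, so each is used; only Omar can be F, hence Omar = F.
The 6 still-open variables together cover exactly {E, G, H, I, J, K} — 6 values for 6 variables — and H appears only in Grace's list, so Grace = H.
The 5 still-open variables draw from only 5 values {E, G, I, J, K}, so each is used; only Hank can be G, hence Hank = G.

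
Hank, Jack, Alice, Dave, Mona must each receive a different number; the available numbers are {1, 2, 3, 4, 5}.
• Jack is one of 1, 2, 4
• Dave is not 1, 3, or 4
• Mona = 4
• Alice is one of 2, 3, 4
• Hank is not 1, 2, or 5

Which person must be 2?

Mona has just one choice, so Mona = 4. Strike 4 from Hank, Jack, Alice.
Hank must be 3 (only option left). Eliminate 3 elsewhere: Alice.
So 2 goes to Alice.

Alice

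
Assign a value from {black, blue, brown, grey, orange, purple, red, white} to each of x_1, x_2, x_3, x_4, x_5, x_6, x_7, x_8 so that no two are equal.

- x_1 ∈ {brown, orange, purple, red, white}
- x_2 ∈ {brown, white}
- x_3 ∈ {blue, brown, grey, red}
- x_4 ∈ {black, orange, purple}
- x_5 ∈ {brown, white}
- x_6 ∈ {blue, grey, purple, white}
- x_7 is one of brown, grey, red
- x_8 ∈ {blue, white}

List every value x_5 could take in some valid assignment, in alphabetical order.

brown, white

Among the 8 variables, black fits only x_4 (and all 8 values in {black, blue, brown, grey, orange, purple, red, white} must be used), so x_4 = black.
The 7 still-open variables draw from only 7 values {blue, brown, grey, orange, purple, red, white}, so each is used; only x_1 can be orange, hence x_1 = orange.
Among the 6 still-open variables, purple fits only x_6 (and all 6 values in {blue, brown, grey, purple, red, white} must be used), so x_6 = purple.
x_2 and x_5 between them cover only {brown, white} — a naked pair. Remove those values from x_3, x_7, x_8.
x_8 must be blue (only option left). Remove blue from x_3.
No further eliminations apply; x_5 can still be any of brown, white.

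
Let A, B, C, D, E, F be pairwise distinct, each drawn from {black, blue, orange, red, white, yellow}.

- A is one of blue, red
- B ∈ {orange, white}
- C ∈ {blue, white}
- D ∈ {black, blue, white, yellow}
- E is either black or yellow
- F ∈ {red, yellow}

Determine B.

The 6 variables together cover exactly {black, blue, orange, red, white, yellow} — 6 values for 6 variables — and orange appears only in B's list, so B = orange.

orange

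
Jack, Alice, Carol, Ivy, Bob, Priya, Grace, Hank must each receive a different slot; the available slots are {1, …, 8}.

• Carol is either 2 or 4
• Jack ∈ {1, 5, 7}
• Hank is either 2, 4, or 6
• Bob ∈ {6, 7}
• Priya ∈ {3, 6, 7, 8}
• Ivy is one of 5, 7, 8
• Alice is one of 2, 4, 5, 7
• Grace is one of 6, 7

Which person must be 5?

Alice

The 8 variables draw from only 8 values {1, 2, 3, 4, 5, 6, 7, 8}, so each is used; only Jack can be 1, hence Jack = 1.
Among the 7 still-open variables, 3 fits only Priya (and all 7 values in {2, 3, 4, 5, 6, 7, 8} must be used), so Priya = 3.
The 6 still-open variables together cover exactly {2, 4, 5, 6, 7, 8} — 6 values for 6 variables — and 8 appears only in Ivy's list, so Ivy = 8.
The 5 still-open variables together cover exactly {2, 4, 5, 6, 7} — 5 values for 5 variables — and 5 appears only in Alice's list, so Alice = 5.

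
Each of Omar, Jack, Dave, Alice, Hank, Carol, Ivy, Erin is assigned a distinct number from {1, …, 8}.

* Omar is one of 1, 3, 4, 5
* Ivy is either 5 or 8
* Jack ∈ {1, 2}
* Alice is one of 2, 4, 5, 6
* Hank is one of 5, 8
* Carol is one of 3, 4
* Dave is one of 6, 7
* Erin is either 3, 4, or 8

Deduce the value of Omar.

The 8 variables draw from only 8 values {1, 2, 3, 4, 5, 6, 7, 8}, so each is used; only Dave can be 7, hence Dave = 7.
The 7 still-open variables draw from only 7 values {1, 2, 3, 4, 5, 6, 8}, so each is used; only Alice can be 6, hence Alice = 6.
Among the 6 still-open variables, 2 fits only Jack (and all 6 values in {1, 2, 3, 4, 5, 8} must be used), so Jack = 2.
The 5 still-open variables draw from only 5 values {1, 3, 4, 5, 8}, so each is used; only Omar can be 1, hence Omar = 1.

1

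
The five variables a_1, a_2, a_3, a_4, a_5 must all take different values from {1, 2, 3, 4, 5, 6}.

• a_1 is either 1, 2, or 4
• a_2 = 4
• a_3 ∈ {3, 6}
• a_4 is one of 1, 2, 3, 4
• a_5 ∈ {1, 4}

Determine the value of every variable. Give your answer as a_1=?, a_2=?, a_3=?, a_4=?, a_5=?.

a_2's domain is down to {4}, so a_2 = 4. Remove 4 from a_1, a_4, a_5.
That leaves a_5 = 1. So a_1, a_4 can't be 1.
That leaves a_1 = 2. Remove 2 from a_4.
a_4 must be 3 (only option left). Strike 3 from a_3.
a_3's domain is down to {6}, so a_3 = 6.

a_1=2, a_2=4, a_3=6, a_4=3, a_5=1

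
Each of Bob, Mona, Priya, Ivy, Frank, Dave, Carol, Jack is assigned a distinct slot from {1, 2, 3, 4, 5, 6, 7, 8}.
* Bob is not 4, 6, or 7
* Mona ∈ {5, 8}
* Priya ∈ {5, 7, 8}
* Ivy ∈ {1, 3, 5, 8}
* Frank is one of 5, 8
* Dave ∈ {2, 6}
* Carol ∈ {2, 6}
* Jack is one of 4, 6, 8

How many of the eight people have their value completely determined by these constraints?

2

The 8 variables together cover exactly {1, 2, 3, 4, 5, 6, 7, 8} — 8 values for 8 variables — and 4 appears only in Jack's list, so Jack = 4.
Among the 7 still-open variables, 7 fits only Priya (and all 7 values in {1, 2, 3, 5, 6, 7, 8} must be used), so Priya = 7.
Mona and Frank between them cover only {5, 8} — a naked pair. Remove those values from Bob, Ivy.
Dave and Carol share exactly the 2 values {2, 6}; by pigeonhole those values go to them, so strike 2, 6 from Bob.
Determined: Priya=7, Jack=4. The other people each still have more than one consistent value. That makes 2.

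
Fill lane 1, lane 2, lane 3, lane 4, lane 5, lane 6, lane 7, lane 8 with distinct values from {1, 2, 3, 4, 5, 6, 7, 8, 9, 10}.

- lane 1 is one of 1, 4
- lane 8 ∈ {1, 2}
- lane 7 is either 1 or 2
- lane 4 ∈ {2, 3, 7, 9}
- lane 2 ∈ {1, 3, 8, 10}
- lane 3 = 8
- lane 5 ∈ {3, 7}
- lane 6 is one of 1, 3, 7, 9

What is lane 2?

10

lane 3 has just one choice, so lane 3 = 8. So lane 2 can't be 8.
Among the 7 still-open variables, 4 fits only lane 1 (and all 7 values in {1, 2, 3, 4, 7, 9, 10} must be used), so lane 1 = 4.
Among the 6 still-open variables, 10 fits only lane 2 (and all 6 values in {1, 2, 3, 7, 9, 10} must be used), so lane 2 = 10.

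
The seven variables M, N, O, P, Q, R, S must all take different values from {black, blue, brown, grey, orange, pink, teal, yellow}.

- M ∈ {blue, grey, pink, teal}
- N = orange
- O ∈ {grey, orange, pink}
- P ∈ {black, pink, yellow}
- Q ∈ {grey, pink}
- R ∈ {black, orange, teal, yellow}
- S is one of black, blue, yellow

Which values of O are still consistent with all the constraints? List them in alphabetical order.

N's domain is down to {orange}, so N = orange. Eliminate orange elsewhere: O, R.
O and Q share exactly the 2 values {grey, pink}; by pigeonhole those values go to them, so strike grey, pink from M, P.
No further eliminations apply; O can still be any of grey, pink.

grey, pink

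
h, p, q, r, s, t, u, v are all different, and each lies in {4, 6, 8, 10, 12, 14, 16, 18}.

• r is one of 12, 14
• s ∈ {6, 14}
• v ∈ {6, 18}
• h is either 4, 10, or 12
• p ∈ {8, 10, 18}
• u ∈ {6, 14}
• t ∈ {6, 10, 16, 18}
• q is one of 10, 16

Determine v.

18

Among the 8 variables, 4 fits only h (and all 8 values in {4, 6, 8, 10, 12, 14, 16, 18} must be used), so h = 4.
Among the 7 still-open variables, 8 fits only p (and all 7 values in {6, 8, 10, 12, 14, 16, 18} must be used), so p = 8.
Among the 6 still-open variables, 12 fits only r (and all 6 values in {6, 10, 12, 14, 16, 18} must be used), so r = 12.
s and u share exactly the 2 values {6, 14}; by pigeonhole those values go to them, so strike 6, 14 from t, v.
So v = 18.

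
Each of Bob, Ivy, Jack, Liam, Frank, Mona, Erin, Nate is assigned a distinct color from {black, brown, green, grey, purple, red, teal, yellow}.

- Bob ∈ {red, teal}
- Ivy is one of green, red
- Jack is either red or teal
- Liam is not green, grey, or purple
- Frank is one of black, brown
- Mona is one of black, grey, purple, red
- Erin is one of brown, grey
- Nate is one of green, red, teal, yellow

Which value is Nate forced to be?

yellow

The 8 variables together cover exactly {black, brown, green, grey, purple, red, teal, yellow} — 8 values for 8 variables — and purple appears only in Mona's list, so Mona = purple.
The 7 still-open variables draw from only 7 values {black, brown, green, grey, red, teal, yellow}, so each is used; only Erin can be grey, hence Erin = grey.
Bob and Jack between them cover only {red, teal} — a naked pair. Remove those values from Ivy, Liam, Nate.
Ivy must be green (only option left). So Nate can't be green.
So Nate = yellow.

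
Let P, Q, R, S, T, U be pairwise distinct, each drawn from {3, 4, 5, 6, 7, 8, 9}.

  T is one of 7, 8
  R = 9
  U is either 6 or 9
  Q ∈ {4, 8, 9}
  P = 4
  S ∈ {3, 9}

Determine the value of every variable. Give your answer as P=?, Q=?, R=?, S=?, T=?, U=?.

P=4, Q=8, R=9, S=3, T=7, U=6

P has just one choice, so P = 4. Eliminate 4 elsewhere: Q.
R must be 9 (only option left). Eliminate 9 elsewhere: Q, S, U.
S must be 3 (only option left).
U's domain is down to {6}, so U = 6.
That leaves Q = 8. Strike 8 from T.
T has just one choice, so T = 7.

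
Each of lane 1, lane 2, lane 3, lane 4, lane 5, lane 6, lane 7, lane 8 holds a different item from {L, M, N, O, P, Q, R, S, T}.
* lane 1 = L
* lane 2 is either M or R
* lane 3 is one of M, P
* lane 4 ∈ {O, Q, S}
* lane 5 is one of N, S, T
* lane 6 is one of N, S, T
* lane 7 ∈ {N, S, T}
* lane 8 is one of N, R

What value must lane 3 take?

P

lane 1 must be L (only option left).
lane 5, lane 6, lane 7 share exactly the 3 values {N, S, T}; by pigeonhole those values go to them, so strike N, S, T from lane 4, lane 8.
lane 8's domain is down to {R}, so lane 8 = R. So lane 2 can't be R.
That leaves lane 2 = M. Remove M from lane 3.
So lane 3 = P.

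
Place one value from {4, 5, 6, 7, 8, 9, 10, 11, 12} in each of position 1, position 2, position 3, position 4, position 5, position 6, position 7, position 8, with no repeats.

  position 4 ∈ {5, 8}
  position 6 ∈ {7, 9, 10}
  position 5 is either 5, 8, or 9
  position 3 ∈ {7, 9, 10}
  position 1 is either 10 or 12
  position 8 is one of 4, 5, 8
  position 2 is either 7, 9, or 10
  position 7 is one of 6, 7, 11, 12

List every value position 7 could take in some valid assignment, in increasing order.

The 3 variables position 2, position 3, position 6 are confined to {7, 9, 10}, which locks those values in; drop them from position 1, position 5, position 7.
position 1 has just one choice, so position 1 = 12. Eliminate 12 elsewhere: position 7.
The 2 variables position 4 and position 5 are confined to {5, 8}, which locks those values in; drop them from position 8.
position 8's domain is down to {4}, so position 8 = 4.
No further eliminations apply; position 7 can still be any of 6, 11.

6, 11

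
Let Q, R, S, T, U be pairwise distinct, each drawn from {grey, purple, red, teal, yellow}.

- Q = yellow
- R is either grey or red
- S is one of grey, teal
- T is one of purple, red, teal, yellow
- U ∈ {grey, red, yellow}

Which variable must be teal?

Q must be yellow (only option left). Strike yellow from T, U.
The 4 still-open variables together cover exactly {grey, purple, red, teal} — 4 values for 4 variables — and purple appears only in T's list, so T = purple.
The 3 still-open variables together cover exactly {grey, red, teal} — 3 values for 3 variables — and teal appears only in S's list, so S = teal.

S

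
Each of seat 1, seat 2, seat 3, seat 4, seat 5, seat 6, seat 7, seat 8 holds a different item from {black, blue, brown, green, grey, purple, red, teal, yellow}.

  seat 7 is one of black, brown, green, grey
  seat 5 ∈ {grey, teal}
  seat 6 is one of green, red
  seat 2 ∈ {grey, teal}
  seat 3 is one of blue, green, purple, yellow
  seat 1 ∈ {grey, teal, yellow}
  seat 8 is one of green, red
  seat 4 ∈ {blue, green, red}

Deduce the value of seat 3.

purple

seat 2 and seat 5 between them cover only {grey, teal} — a naked pair. Remove those values from seat 1, seat 7.
seat 1 has just one choice, so seat 1 = yellow. So seat 3 can't be yellow.
The 2 variables seat 6 and seat 8 are confined to {green, red}, which locks those values in; drop them from seat 3, seat 4, seat 7.
seat 4 has just one choice, so seat 4 = blue. Remove blue from seat 3.
So seat 3 = purple.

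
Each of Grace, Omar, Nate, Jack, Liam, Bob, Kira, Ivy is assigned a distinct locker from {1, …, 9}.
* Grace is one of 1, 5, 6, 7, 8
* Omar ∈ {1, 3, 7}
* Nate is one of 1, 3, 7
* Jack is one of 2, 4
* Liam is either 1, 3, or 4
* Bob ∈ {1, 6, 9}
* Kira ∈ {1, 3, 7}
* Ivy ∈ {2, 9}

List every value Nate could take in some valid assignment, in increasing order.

1, 3, 7

The 3 variables Omar, Nate, Kira are confined to {1, 3, 7}, which locks those values in; drop them from Grace, Liam, Bob.
Liam's domain is down to {4}, so Liam = 4. Strike 4 from Jack.
That leaves Jack = 2. So Ivy can't be 2.
Ivy must be 9 (only option left). Strike 9 from Bob.
Bob has just one choice, so Bob = 6. Remove 6 from Grace.
No further eliminations apply; Nate can still be any of 1, 3, 7.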